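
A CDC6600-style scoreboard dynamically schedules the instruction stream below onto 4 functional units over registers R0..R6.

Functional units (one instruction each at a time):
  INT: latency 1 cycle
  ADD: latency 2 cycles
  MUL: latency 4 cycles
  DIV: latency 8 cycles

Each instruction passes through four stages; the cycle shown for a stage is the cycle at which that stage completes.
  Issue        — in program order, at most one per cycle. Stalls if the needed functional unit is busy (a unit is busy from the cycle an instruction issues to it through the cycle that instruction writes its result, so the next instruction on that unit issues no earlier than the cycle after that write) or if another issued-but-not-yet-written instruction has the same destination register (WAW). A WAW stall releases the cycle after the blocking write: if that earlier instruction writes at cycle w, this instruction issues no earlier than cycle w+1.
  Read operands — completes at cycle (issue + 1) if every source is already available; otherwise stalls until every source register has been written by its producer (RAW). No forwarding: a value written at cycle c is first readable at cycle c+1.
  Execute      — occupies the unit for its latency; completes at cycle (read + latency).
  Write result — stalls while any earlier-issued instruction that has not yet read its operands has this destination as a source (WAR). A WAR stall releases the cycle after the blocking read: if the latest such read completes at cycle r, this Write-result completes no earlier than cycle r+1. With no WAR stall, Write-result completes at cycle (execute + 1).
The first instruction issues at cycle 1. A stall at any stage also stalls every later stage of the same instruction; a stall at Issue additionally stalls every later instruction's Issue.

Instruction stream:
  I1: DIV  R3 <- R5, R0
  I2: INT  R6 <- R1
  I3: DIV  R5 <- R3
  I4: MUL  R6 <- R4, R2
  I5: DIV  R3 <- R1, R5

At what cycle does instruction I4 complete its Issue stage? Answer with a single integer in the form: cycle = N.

t=1  I1 dispatched to DIV
t=2  I1 operands ready | I2 dispatched to INT
t=3  I2 operands ready
t=4  I2 complete
t=5  R6←I2
t=10  I1 complete
t=11  R3←I1
t=12  I3 dispatched to DIV
t=13  I3 operands ready | I4 dispatched to MUL
t=14  I4 operands ready
t=18  I4 complete
t=19  R6←I4
t=21  I3 complete
t=22  R5←I3
t=23  I5 dispatched to DIV
t=24  I5 operands ready
t=32  I5 complete
t=33  R3←I5

cycle = 13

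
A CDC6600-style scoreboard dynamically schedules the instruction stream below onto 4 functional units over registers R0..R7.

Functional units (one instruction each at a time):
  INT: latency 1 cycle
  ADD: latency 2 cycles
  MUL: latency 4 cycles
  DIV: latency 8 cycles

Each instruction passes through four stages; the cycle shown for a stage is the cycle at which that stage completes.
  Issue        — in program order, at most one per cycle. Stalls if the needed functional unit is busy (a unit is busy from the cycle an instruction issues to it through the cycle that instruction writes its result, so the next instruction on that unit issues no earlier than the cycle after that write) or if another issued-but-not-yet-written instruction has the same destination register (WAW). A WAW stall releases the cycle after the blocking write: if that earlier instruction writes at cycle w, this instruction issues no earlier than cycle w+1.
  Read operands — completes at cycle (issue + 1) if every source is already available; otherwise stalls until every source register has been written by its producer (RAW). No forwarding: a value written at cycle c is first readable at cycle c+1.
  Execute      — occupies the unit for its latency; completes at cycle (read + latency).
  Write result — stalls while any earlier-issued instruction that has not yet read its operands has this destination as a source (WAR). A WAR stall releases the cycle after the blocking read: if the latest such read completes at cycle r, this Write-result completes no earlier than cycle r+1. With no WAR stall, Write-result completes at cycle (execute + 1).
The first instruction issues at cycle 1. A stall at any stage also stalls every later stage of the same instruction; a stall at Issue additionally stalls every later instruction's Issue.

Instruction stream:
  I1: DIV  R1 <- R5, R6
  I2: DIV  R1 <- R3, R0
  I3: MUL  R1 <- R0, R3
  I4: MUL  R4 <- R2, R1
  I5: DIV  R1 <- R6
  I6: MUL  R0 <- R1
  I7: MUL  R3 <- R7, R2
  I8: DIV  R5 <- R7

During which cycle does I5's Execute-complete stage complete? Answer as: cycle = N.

I1 -> (1, 2, 10, 11)
I2 -> (12, 13, 21, 22)  // struct: DIV busy until I1 writes@11
I3 -> (23, 24, 28, 29)  // WAW R1: wait I2 write@22
I4 -> (30, 31, 35, 36)  // struct: MUL busy until I3 writes@29
I5 -> (31, 32, 40, 41)
I6 -> (37, 42, 46, 47)  // struct: MUL busy until I4 writes@36, RAW R1: wait I5 write@41
I7 -> (48, 49, 53, 54)  // struct: MUL busy until I6 writes@47
I8 -> (49, 50, 58, 59)

cycle = 40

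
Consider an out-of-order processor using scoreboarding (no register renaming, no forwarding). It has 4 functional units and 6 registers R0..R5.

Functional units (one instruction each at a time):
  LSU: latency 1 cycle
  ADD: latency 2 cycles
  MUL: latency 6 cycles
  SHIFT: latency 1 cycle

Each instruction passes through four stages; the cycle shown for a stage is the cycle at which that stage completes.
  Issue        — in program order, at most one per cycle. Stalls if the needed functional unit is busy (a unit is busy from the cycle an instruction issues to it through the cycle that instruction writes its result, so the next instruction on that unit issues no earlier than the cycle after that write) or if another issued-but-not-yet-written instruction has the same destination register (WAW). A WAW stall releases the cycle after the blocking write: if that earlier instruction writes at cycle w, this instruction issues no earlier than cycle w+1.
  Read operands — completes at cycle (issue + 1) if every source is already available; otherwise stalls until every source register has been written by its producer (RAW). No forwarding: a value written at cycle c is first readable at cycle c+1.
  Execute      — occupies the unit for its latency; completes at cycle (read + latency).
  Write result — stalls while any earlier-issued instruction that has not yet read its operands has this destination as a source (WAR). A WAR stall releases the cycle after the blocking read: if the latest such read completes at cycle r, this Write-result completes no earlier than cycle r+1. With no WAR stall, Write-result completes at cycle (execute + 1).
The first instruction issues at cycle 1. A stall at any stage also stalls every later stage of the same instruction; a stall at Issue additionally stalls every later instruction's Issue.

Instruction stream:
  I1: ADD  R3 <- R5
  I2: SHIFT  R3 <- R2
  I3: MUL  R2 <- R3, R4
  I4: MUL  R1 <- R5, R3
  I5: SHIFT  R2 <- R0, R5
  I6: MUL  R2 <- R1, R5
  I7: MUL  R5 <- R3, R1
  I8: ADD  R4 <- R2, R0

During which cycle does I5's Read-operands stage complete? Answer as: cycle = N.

c1: I1 dispatched to ADD
c2: I1 operands ready
c4: I1 complete
c5: R3←I1
c6: I2 dispatched to SHIFT
c7: I2 operands ready | I3 dispatched to MUL
c8: I2 complete
c9: R3←I2
c10: I3 operands ready
c16: I3 complete
c17: R2←I3
c18: I4 dispatched to MUL
c19: I4 operands ready | I5 dispatched to SHIFT
c20: I5 operands ready
c21: I5 complete
c22: R2←I5
c25: I4 complete
c26: R1←I4
c27: I6 dispatched to MUL
c28: I6 operands ready
c34: I6 complete
c35: R2←I6
c36: I7 dispatched to MUL
c37: I7 operands ready | I8 dispatched to ADD
c38: I8 operands ready
c40: I8 complete
c41: R4←I8
c43: I7 complete
c44: R5←I7

cycle = 20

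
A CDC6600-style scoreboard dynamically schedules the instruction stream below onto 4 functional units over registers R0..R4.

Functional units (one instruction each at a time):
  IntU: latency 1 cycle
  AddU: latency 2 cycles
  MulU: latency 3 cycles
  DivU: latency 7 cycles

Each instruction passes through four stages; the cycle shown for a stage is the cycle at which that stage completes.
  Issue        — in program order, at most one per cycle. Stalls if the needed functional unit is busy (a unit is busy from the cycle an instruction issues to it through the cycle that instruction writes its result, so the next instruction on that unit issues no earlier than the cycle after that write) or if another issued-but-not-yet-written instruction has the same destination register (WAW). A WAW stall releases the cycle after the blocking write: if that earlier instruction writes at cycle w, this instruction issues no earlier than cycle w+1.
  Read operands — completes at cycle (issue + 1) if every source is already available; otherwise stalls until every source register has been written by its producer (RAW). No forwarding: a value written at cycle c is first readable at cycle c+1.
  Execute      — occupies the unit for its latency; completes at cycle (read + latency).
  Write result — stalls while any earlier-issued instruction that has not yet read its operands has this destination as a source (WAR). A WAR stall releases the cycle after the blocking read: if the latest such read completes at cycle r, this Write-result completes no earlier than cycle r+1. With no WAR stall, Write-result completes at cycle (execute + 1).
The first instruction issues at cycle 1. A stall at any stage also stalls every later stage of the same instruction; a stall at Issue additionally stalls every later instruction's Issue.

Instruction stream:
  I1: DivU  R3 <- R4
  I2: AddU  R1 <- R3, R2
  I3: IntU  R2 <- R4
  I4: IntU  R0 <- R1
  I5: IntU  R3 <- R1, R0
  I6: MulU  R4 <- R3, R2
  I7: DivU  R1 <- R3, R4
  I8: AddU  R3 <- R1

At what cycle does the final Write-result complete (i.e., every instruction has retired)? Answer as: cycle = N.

c1: I1 issues→DivU
c2: I1 reads | I2 issues→AddU
c3: I3 issues→IntU
c4: I3 reads
c5: I3 exec-done
c9: I1 exec-done
c10: I1 writes R3
c11: I2 reads
c12: I3 writes R2
c13: I2 exec-done | I4 issues→IntU
c14: I2 writes R1
c15: I4 reads
c16: I4 exec-done
c17: I4 writes R0
c18: I5 issues→IntU
c19: I5 reads | I6 issues→MulU
c20: I5 exec-done | I7 issues→DivU
c21: I5 writes R3
c22: I6 reads | I8 issues→AddU
c25: I6 exec-done
c26: I6 writes R4
c27: I7 reads
c34: I7 exec-done
c35: I7 writes R1
c36: I8 reads
c38: I8 exec-done
c39: I8 writes R3

cycle = 39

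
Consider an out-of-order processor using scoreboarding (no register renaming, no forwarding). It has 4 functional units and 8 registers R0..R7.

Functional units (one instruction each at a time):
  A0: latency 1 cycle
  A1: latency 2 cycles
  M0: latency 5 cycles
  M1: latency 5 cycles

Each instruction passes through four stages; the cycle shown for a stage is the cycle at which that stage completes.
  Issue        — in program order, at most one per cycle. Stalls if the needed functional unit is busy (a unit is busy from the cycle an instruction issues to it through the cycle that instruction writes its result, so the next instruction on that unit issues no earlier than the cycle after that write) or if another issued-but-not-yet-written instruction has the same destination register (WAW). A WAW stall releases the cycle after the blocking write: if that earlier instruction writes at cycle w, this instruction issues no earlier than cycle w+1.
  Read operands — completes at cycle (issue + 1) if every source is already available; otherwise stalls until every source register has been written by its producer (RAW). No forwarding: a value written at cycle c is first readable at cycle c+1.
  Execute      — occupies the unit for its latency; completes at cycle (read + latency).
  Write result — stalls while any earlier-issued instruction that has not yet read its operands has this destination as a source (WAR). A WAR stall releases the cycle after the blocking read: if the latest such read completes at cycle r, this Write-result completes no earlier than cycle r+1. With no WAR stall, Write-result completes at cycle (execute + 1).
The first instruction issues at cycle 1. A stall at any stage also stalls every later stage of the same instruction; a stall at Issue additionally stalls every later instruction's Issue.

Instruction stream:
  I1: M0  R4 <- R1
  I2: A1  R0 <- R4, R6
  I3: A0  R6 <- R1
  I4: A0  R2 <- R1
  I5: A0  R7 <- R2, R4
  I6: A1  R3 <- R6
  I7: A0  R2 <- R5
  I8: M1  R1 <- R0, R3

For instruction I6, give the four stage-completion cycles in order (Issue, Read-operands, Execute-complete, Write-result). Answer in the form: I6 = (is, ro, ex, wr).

I6 = (16, 17, 19, 20)

I1  is:1  ro:2  ex:7  wr:8
I2  is:2  ro:9  ex:11  wr:12  — RAW R4: wait I1 write@8
I3  is:3  ro:4  ex:5  wr:10  — WAR R6: wait I2 read@9
I4  is:11  ro:12  ex:13  wr:14  — struct: A0 busy until I3 writes@10
I5  is:15  ro:16  ex:17  wr:18  — struct: A0 busy until I4 writes@14
I6  is:16  ro:17  ex:19  wr:20
I7  is:19  ro:20  ex:21  wr:22  — struct: A0 busy until I5 writes@18
I8  is:20  ro:21  ex:26  wr:27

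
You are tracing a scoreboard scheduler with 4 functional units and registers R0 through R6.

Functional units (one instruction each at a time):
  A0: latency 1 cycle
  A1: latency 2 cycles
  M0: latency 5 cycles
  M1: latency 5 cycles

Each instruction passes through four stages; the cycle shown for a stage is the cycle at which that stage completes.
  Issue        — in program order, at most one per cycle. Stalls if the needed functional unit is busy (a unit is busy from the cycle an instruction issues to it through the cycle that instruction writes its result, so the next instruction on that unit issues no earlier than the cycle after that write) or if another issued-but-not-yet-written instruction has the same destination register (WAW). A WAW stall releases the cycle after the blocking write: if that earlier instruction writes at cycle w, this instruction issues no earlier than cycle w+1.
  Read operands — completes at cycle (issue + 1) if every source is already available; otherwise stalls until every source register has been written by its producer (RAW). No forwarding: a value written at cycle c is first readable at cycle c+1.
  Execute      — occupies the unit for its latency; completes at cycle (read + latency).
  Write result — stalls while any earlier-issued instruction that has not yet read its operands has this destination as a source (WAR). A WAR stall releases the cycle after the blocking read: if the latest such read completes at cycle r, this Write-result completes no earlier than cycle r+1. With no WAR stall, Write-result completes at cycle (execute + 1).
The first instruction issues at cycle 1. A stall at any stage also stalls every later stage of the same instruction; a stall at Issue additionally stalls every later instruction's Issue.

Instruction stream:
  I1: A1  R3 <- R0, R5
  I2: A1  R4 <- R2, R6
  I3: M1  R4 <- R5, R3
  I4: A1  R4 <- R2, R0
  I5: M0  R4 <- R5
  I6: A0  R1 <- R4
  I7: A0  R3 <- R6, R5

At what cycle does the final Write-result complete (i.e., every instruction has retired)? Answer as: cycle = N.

  I1 | 1 | 2 | 4 | 5
  I2 | 6 | 7 | 9 | 10   struct: A1 busy until I1 writes@5
  I3 | 11 | 12 | 17 | 18   WAW R4: wait I2 write@10
  I4 | 19 | 20 | 22 | 23   WAW R4: wait I3 write@18
  I5 | 24 | 25 | 30 | 31   WAW R4: wait I4 write@23
  I6 | 25 | 32 | 33 | 34   RAW R4: wait I5 write@31
  I7 | 35 | 36 | 37 | 38   struct: A0 busy until I6 writes@34

cycle = 38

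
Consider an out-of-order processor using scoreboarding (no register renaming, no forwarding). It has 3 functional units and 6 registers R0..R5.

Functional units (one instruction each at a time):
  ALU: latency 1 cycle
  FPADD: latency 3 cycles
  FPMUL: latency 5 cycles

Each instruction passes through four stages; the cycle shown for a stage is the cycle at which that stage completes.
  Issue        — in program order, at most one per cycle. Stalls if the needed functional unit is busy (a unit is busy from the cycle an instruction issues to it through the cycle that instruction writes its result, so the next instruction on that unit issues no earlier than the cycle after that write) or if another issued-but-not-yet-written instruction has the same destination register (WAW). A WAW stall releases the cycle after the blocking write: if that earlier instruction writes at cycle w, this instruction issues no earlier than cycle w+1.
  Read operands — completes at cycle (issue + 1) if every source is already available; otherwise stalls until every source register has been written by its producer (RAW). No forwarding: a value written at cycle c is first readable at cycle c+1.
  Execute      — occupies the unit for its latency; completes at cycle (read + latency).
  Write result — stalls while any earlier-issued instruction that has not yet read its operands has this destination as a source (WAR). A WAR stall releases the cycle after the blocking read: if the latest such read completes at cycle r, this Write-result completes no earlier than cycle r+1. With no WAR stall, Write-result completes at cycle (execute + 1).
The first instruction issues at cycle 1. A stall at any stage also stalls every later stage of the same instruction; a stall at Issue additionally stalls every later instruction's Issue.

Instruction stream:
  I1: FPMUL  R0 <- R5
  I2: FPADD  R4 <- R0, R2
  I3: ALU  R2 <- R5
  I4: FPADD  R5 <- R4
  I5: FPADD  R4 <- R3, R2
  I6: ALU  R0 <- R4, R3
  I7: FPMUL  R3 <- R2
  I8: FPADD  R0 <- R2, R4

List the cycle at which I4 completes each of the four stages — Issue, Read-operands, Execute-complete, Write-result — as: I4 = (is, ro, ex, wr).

I1  is:1  ro:2  ex:7  wr:8
I2  is:2  ro:9  ex:12  wr:13  — RAW R0: wait I1 write@8
I3  is:3  ro:4  ex:5  wr:10  — WAR R2: wait I2 read@9
I4  is:14  ro:15  ex:18  wr:19  — struct: FPADD busy until I2 writes@13
I5  is:20  ro:21  ex:24  wr:25  — struct: FPADD busy until I4 writes@19
I6  is:21  ro:26  ex:27  wr:28  — RAW R4: wait I5 write@25
I7  is:22  ro:23  ex:28  wr:29
I8  is:29  ro:30  ex:33  wr:34  — WAW R0: wait I6 write@28

I4 = (14, 15, 18, 19)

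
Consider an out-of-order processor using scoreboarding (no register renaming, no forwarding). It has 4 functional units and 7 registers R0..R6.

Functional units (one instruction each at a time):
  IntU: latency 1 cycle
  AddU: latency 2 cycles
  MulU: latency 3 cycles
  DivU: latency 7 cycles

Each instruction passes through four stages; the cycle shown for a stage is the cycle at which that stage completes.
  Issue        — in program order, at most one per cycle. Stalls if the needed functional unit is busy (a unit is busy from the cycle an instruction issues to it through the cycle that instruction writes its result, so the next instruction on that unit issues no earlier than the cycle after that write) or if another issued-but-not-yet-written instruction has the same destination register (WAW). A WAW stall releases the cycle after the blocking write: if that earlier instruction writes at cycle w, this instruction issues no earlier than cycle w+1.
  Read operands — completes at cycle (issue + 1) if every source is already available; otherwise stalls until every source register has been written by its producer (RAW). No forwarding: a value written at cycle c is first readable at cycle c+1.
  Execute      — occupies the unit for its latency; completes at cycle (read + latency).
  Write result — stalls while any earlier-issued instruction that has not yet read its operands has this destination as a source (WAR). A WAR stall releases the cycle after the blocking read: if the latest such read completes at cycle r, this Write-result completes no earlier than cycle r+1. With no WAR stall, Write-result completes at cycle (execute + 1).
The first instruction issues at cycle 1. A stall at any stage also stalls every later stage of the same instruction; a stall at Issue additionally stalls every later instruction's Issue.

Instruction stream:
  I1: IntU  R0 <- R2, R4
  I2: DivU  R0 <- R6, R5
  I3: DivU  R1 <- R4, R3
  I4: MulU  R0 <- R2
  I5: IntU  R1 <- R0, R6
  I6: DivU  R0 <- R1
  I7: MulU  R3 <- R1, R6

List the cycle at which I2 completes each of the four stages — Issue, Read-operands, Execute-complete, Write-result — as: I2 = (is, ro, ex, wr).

c1: I1 dispatched to IntU
c2: I1 operands ready
c3: I1 complete
c4: R0←I1
c5: I2 dispatched to DivU
c6: I2 operands ready
c13: I2 complete
c14: R0←I2
c15: I3 dispatched to DivU
c16: I3 operands ready · I4 dispatched to MulU
c17: I4 operands ready
c20: I4 complete
c21: R0←I4
c23: I3 complete
c24: R1←I3
c25: I5 dispatched to IntU
c26: I5 operands ready · I6 dispatched to DivU
c27: I5 complete · I7 dispatched to MulU
c28: R1←I5
c29: I6 operands ready · I7 operands ready
c32: I7 complete
c33: R3←I7
c36: I6 complete
c37: R0←I6

I2 = (5, 6, 13, 14)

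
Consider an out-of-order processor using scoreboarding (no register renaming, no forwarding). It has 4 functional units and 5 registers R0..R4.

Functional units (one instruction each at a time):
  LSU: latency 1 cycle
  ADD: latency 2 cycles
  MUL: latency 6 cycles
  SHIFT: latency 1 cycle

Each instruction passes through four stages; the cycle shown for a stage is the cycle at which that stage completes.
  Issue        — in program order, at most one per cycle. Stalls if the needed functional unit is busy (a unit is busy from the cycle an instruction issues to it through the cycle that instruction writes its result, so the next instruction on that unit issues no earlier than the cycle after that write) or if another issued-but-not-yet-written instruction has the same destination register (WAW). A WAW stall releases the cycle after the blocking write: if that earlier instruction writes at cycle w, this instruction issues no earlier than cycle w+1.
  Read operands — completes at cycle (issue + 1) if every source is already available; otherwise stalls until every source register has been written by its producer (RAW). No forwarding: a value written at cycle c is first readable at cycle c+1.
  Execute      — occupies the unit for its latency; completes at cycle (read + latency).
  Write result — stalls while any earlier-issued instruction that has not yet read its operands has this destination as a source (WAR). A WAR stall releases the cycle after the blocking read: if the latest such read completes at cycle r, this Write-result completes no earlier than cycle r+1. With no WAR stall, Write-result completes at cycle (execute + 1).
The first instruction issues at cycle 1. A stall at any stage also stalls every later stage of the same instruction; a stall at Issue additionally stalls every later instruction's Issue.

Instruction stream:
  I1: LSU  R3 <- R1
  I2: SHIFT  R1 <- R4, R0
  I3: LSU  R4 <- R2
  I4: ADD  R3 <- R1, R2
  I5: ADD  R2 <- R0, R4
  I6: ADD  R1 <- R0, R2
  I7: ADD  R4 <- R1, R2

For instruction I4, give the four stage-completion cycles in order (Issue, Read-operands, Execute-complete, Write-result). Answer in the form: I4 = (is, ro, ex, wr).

I1 -> (1, 2, 3, 4)
I2 -> (2, 3, 4, 5)
I3 -> (5, 6, 7, 8)  // struct: LSU busy until I1 writes@4
I4 -> (6, 7, 9, 10)
I5 -> (11, 12, 14, 15)  // struct: ADD busy until I4 writes@10
I6 -> (16, 17, 19, 20)  // struct: ADD busy until I5 writes@15
I7 -> (21, 22, 24, 25)  // struct: ADD busy until I6 writes@20

I4 = (6, 7, 9, 10)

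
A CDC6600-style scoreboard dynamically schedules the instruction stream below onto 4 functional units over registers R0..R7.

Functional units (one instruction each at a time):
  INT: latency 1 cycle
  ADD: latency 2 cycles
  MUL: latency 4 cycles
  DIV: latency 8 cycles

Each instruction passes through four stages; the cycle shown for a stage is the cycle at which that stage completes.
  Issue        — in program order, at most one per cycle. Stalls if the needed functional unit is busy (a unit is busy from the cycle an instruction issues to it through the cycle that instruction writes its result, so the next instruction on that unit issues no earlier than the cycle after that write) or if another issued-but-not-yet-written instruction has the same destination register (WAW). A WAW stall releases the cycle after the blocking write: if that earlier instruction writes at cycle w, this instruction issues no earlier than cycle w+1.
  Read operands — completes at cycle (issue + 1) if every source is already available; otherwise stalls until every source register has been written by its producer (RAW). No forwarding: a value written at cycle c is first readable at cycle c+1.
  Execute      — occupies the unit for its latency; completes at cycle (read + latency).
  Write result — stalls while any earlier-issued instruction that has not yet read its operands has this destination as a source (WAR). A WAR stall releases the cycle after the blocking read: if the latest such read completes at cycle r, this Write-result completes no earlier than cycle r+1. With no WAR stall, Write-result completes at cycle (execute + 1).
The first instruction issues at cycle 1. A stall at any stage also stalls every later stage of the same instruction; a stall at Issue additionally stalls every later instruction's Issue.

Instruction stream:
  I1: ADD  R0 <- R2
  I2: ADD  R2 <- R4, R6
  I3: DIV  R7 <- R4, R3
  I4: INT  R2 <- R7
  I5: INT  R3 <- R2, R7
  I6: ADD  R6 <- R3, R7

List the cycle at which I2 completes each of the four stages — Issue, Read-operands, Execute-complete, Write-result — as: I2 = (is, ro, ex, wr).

[1] I1→ADD
[2] I1 RO
[4] I1 EX
[5] I1 WR R0
[6] I2→ADD
[7] I2 RO; I3→DIV
[8] I3 RO
[9] I2 EX
[10] I2 WR R2
[11] I4→INT
[16] I3 EX
[17] I3 WR R7
[18] I4 RO
[19] I4 EX
[20] I4 WR R2
[21] I5→INT
[22] I5 RO; I6→ADD
[23] I5 EX
[24] I5 WR R3
[25] I6 RO
[27] I6 EX
[28] I6 WR R6

I2 = (6, 7, 9, 10)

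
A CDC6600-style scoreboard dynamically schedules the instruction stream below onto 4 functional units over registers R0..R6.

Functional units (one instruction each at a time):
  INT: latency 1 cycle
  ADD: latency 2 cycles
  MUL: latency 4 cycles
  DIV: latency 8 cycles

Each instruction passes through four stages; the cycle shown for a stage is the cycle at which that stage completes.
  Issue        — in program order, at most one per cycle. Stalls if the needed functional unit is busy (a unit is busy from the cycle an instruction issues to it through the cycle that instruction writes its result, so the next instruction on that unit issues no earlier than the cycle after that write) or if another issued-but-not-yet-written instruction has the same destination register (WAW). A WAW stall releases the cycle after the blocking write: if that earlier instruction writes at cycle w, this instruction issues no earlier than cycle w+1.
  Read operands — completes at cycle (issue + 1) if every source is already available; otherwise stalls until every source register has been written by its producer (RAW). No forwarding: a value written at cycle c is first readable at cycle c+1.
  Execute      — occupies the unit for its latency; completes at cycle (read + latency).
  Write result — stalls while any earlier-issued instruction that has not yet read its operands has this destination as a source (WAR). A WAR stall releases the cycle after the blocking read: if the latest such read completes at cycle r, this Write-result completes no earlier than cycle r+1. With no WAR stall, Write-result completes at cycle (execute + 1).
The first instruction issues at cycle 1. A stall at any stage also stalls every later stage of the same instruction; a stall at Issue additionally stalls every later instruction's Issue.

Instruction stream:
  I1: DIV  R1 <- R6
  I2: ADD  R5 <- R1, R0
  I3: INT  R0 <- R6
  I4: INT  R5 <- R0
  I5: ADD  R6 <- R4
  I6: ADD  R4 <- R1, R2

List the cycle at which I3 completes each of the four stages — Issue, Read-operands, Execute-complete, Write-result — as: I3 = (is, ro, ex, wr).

t=1  issue I1 (DIV)
t=2  I1 read-ops · issue I2 (ADD)
t=3  issue I3 (INT)
t=4  I3 read-ops
t=5  I3 finished on INT
t=10  I1 finished on DIV
t=11  I1→R1
t=12  I2 read-ops
t=13  I3→R0
t=14  I2 finished on ADD
t=15  I2→R5
t=16  issue I4 (INT)
t=17  I4 read-ops · issue I5 (ADD)
t=18  I4 finished on INT · I5 read-ops
t=19  I4→R5
t=20  I5 finished on ADD
t=21  I5→R6
t=22  issue I6 (ADD)
t=23  I6 read-ops
t=25  I6 finished on ADD
t=26  I6→R4

I3 = (3, 4, 5, 13)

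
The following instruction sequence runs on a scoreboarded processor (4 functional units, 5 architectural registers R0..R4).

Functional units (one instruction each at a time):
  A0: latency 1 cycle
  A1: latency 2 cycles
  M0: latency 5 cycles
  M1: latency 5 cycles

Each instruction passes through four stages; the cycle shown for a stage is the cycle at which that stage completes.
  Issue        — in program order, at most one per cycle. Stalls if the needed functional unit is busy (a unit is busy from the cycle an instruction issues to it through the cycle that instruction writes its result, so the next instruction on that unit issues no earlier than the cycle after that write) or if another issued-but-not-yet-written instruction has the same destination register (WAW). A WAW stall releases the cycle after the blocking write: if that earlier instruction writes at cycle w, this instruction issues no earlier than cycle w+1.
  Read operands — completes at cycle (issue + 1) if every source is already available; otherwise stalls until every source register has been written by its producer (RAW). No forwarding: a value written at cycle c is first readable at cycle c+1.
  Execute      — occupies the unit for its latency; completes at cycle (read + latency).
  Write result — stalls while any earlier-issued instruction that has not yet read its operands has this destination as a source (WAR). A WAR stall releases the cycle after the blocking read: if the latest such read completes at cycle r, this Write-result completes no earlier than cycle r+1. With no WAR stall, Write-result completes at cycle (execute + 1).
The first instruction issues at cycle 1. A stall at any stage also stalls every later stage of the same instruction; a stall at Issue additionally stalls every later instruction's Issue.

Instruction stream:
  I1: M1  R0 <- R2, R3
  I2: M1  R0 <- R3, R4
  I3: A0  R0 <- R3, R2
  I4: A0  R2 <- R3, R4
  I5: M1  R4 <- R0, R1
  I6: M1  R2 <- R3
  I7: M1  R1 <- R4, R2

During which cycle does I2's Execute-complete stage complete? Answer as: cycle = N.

t=1  I1 issues→M1
t=2  I1 reads
t=7  I1 exec-done
t=8  I1 writes R0
t=9  I2 issues→M1
t=10  I2 reads
t=15  I2 exec-done
t=16  I2 writes R0
t=17  I3 issues→A0
t=18  I3 reads
t=19  I3 exec-done
t=20  I3 writes R0
t=21  I4 issues→A0
t=22  I4 reads · I5 issues→M1
t=23  I4 exec-done · I5 reads
t=24  I4 writes R2
t=28  I5 exec-done
t=29  I5 writes R4
t=30  I6 issues→M1
t=31  I6 reads
t=36  I6 exec-done
t=37  I6 writes R2
t=38  I7 issues→M1
t=39  I7 reads
t=44  I7 exec-done
t=45  I7 writes R1

cycle = 15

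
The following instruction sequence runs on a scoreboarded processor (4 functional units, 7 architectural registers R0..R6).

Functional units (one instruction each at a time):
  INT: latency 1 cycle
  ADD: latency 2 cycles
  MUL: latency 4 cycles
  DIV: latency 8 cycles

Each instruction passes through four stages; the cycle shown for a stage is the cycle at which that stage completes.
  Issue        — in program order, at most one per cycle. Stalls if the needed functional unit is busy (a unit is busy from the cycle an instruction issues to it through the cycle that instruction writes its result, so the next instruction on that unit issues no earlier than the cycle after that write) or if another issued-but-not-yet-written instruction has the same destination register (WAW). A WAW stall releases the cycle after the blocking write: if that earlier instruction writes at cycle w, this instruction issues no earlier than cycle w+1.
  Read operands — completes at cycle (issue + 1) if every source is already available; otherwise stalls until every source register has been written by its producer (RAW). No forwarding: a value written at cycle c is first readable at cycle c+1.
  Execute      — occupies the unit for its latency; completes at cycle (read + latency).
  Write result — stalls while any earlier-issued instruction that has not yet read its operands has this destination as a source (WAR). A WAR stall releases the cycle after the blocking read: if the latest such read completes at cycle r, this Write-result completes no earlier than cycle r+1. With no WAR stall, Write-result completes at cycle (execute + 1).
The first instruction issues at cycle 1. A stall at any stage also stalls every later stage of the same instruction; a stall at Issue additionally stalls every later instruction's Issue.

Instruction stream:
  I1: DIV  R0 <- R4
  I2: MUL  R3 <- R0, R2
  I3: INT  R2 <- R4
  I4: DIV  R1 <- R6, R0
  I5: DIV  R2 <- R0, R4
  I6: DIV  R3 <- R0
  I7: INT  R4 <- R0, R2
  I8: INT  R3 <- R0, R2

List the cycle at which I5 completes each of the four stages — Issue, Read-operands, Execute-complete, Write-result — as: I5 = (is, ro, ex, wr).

I1: IS=1 RO=2 EX=10 WR=11
I2: IS=2 RO=12 EX=16 WR=17  [RAW R0: wait I1 write@11]
I3: IS=3 RO=4 EX=5 WR=13  [WAR R2: wait I2 read@12]
I4: IS=12 RO=13 EX=21 WR=22  [struct: DIV busy until I1 writes@11]
I5: IS=23 RO=24 EX=32 WR=33  [struct: DIV busy until I4 writes@22]
I6: IS=34 RO=35 EX=43 WR=44  [struct: DIV busy until I5 writes@33]
I7: IS=35 RO=36 EX=37 WR=38
I8: IS=45 RO=46 EX=47 WR=48  [WAW R3: wait I6 write@44]

I5 = (23, 24, 32, 33)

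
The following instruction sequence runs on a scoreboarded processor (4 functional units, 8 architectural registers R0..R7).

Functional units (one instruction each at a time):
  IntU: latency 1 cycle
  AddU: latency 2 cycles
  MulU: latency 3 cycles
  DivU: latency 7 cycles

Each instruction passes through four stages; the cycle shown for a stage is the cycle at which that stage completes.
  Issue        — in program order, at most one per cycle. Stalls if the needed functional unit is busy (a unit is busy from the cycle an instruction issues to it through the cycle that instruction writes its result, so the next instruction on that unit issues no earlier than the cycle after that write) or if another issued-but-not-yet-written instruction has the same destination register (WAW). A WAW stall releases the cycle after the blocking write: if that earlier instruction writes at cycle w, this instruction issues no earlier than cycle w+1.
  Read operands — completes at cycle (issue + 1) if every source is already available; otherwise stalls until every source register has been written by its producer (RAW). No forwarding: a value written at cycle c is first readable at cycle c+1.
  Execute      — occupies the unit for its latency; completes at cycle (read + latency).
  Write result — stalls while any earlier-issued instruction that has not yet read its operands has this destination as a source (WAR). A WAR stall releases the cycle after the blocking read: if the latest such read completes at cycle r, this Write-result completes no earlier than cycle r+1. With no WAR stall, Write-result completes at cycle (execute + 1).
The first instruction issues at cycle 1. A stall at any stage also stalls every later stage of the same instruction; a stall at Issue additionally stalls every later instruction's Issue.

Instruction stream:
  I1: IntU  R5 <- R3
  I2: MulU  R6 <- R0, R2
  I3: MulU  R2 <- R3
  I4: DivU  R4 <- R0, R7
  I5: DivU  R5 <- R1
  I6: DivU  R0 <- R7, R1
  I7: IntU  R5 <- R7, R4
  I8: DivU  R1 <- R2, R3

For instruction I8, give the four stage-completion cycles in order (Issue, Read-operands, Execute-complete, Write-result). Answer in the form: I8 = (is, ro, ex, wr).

I8 = (39, 40, 47, 48)

c1: I1 issues→IntU
c2: I1 reads, I2 issues→MulU
c3: I1 exec-done, I2 reads
c4: I1 writes R5
c6: I2 exec-done
c7: I2 writes R6
c8: I3 issues→MulU
c9: I3 reads, I4 issues→DivU
c10: I4 reads
c12: I3 exec-done
c13: I3 writes R2
c17: I4 exec-done
c18: I4 writes R4
c19: I5 issues→DivU
c20: I5 reads
c27: I5 exec-done
c28: I5 writes R5
c29: I6 issues→DivU
c30: I6 reads, I7 issues→IntU
c31: I7 reads
c32: I7 exec-done
c33: I7 writes R5
c37: I6 exec-done
c38: I6 writes R0
c39: I8 issues→DivU
c40: I8 reads
c47: I8 exec-done
c48: I8 writes R1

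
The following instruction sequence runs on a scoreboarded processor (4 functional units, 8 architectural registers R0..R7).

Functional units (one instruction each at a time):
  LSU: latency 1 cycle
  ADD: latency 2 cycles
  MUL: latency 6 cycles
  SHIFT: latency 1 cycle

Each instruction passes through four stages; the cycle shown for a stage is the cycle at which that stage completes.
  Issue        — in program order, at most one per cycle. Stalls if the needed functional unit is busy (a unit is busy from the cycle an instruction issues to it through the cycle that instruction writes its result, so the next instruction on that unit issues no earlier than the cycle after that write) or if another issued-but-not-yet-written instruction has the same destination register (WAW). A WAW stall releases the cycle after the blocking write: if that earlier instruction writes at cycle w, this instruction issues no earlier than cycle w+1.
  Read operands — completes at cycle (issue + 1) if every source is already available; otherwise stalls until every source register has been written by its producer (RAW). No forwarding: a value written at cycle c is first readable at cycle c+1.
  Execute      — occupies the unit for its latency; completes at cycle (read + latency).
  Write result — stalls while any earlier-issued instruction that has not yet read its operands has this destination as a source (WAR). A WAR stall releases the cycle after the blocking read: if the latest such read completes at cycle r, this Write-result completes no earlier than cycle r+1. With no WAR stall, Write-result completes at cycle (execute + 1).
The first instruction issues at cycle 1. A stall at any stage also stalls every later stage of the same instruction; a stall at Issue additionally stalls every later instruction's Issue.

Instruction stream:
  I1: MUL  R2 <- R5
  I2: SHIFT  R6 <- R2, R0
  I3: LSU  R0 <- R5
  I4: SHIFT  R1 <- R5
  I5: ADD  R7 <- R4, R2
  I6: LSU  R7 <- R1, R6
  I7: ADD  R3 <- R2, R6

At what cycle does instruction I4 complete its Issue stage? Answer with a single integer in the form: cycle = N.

cycle = 13

1) issue 1, read 2, done 8, write 9
2) issue 2, read 10, done 11, write 12  <RAW R2: wait I1 write@9>
3) issue 3, read 4, done 5, write 11  <WAR R0: wait I2 read@10>
4) issue 13, read 14, done 15, write 16  <struct: SHIFT busy until I2 writes@12>
5) issue 14, read 15, done 17, write 18
6) issue 19, read 20, done 21, write 22  <WAW R7: wait I5 write@18>
7) issue 20, read 21, done 23, write 24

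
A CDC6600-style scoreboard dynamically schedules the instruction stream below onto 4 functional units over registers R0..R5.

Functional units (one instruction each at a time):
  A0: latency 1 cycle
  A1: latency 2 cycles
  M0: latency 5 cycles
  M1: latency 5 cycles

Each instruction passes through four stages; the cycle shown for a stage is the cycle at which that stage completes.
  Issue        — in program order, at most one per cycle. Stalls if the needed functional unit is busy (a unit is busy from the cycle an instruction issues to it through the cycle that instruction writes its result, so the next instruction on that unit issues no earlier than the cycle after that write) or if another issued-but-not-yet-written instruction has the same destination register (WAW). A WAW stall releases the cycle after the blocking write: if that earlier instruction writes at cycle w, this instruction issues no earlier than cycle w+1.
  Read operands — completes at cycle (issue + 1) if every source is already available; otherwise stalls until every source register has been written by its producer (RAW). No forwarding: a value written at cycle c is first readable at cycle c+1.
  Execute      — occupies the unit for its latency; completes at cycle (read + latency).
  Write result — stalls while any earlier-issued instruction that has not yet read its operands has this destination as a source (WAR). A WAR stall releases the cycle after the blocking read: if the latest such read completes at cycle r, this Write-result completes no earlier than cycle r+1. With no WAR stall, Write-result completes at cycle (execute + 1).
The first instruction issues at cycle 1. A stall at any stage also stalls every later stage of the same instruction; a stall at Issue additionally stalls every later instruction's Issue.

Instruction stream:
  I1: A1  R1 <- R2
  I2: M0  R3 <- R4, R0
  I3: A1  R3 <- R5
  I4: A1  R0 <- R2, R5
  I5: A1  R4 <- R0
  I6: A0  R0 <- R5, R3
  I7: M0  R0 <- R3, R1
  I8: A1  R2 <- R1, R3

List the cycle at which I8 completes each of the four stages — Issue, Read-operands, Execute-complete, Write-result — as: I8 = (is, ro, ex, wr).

[1] I1 issues→A1
[2] I1 reads · I2 issues→M0
[3] I2 reads
[4] I1 exec-done
[5] I1 writes R1
[8] I2 exec-done
[9] I2 writes R3
[10] I3 issues→A1
[11] I3 reads
[13] I3 exec-done
[14] I3 writes R3
[15] I4 issues→A1
[16] I4 reads
[18] I4 exec-done
[19] I4 writes R0
[20] I5 issues→A1
[21] I5 reads · I6 issues→A0
[22] I6 reads
[23] I5 exec-done · I6 exec-done
[24] I5 writes R4 · I6 writes R0
[25] I7 issues→M0
[26] I7 reads · I8 issues→A1
[27] I8 reads
[29] I8 exec-done
[30] I8 writes R2
[31] I7 exec-done
[32] I7 writes R0

I8 = (26, 27, 29, 30)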